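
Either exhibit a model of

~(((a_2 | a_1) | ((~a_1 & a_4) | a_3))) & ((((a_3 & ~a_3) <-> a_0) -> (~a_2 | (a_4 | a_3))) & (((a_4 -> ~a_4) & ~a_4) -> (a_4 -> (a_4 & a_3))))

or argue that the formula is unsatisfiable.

a_0 = True, a_1 = False, a_2 = False, a_3 = False, a_4 = False

  ~(((a_2 | a_1) | ((~a_1 & a_4) | a_3))) = True
    (a_2 | a_1) | ((~a_1 & a_4) | a_3) = False
      a_2 | a_1 = False
      (~a_1 & a_4) | a_3 = False
        ~a_1 & a_4 = False
          ~a_1 = True
  (((a_3 & ~a_3) <-> a_0) -> (~a_2 | (a_4 | a_3))) & (((a_4 -> ~a_4) & ~a_4) -> (a_4 -> (a_4 & a_3))) = True
    ((a_3 & ~a_3) <-> a_0) -> (~a_2 | (a_4 | a_3)) = True
      (a_3 & ~a_3) <-> a_0 = False
        a_3 & ~a_3 = False
          ~a_3 = True
      ~a_2 | (a_4 | a_3) = True
        ~a_2 = True
        a_4 | a_3 = False
    ((a_4 -> ~a_4) & ~a_4) -> (a_4 -> (a_4 & a_3)) = True
      (a_4 -> ~a_4) & ~a_4 = True
        a_4 -> ~a_4 = True
          ~a_4 = True
        ~a_4 = True
      a_4 -> (a_4 & a_3) = True
        a_4 & a_3 = False
Both conjuncts True, so the formula holds.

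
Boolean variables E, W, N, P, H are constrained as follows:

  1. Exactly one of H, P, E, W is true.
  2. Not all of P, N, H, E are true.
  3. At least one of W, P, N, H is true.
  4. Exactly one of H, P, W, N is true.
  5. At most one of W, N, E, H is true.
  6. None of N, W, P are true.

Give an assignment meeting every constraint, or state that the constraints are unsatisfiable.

E: False, W: False, N: False, P: False, H: True

  (1) {H, P, E, W}: 1 true — exactly one ✓
  (2) {P, N, H, E}: 1/4 true — not all ✓
  (3) {W, P, N, H}: 1 true — at least one ✓
  (4) {H, P, W, N}: 1 true — exactly one ✓
  (5) {W, N, E, H}: 1 true — at most one ✓
  (6) {N, W, P}: 0 true — none ✓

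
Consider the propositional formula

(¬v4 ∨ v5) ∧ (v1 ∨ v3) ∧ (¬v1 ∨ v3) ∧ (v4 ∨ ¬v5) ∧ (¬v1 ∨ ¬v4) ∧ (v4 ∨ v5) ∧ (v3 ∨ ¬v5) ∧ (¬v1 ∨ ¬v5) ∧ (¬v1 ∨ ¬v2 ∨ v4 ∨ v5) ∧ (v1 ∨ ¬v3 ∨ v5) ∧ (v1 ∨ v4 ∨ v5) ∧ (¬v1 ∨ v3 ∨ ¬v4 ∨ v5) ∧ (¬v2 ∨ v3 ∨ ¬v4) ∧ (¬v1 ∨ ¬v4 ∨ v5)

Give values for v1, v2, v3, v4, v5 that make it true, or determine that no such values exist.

v1: False; v2: True; v3: True; v4: True; v5: True

Try v1 = True:
  (¬v1 ∨ v3) forces v3 = True.
  (¬v1 ∨ ¬v4) forces v4 = False.
  (v4 ∨ ¬v5) forces v5 = False.
  clause (v4 ∨ v5) is falsified — backtrack.
So v1 = False.
  then (v1 ∨ v3) forces v3 = True.
  then (v1 ∨ ¬v3 ∨ v5) forces v5 = True.
  then (v4 ∨ ¬v5) forces v4 = True.
Set v2 = True.
All clauses satisfied.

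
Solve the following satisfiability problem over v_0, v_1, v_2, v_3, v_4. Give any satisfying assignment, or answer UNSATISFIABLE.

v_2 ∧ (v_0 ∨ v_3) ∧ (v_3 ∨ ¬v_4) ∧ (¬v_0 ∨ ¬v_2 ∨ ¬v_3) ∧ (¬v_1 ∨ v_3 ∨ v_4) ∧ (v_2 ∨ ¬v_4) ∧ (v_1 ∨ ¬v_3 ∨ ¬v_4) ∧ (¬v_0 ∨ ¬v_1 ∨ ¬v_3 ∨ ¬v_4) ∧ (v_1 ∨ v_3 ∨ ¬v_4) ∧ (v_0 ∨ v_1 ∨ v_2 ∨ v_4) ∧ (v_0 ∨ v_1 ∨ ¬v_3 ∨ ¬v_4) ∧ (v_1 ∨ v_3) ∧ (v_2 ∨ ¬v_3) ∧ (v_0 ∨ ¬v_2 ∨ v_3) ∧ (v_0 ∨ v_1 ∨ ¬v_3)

Unit clause (v_2) forces v_2 = True.
Try v_0 = True:
  (¬v_0 ∨ ¬v_2 ∨ ¬v_3) forces v_3 = False.
  (v_3 ∨ ¬v_4) forces v_4 = False.
  (¬v_1 ∨ v_3 ∨ v_4) forces v_1 = False.
  clause (v_1 ∨ v_3) is falsified — backtrack.
So v_0 = False.
  then (v_0 ∨ v_3) forces v_3 = True.
  then (v_0 ∨ v_1 ∨ ¬v_3) forces v_1 = True.
Set v_4 = True.
All clauses satisfied.

v_0 = False, v_1 = True, v_2 = True, v_3 = True, v_4 = True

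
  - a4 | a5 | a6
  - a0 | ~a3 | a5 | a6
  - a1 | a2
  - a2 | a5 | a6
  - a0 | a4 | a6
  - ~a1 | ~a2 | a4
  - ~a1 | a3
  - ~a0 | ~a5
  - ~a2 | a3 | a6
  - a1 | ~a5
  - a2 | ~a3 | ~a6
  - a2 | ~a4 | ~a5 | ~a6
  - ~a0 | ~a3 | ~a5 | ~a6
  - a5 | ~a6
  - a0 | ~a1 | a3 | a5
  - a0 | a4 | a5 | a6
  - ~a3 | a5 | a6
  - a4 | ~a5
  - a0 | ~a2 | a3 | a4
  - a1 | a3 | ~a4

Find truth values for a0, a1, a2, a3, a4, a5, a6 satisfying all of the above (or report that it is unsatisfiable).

a0=F, a1=T, a2=T, a3=T, a4=T, a5=T, a6=T

Set a0 = False.
Set a1 = True.
  then (~a1 | a3) forces a3 = True.
Set a2 = True.
  then (~a1 | ~a2 | a4) forces a4 = True.
Set a5 = True.
Set a6 = True.
All clauses satisfied.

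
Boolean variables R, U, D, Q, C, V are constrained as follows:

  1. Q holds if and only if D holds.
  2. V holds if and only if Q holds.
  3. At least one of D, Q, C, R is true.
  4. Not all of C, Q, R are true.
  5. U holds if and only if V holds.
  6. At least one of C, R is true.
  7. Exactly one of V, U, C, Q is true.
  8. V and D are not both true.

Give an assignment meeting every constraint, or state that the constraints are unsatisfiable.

R = False, U = False, D = False, Q = False, C = True, V = False

  (1) Q=F, D=F — same ✓
  (2) V=F, Q=F — same ✓
  (3) {D, Q, C, R}: 1 true — at least one ✓
  (4) {C, Q, R}: 1/3 true — not all ✓
  (5) U=F, V=F — same ✓
  (6) {C, R}: 1 true — at least one ✓
  (7) {V, U, C, Q}: 1 true — exactly one ✓
  (8) V=F, D=F — not both ✓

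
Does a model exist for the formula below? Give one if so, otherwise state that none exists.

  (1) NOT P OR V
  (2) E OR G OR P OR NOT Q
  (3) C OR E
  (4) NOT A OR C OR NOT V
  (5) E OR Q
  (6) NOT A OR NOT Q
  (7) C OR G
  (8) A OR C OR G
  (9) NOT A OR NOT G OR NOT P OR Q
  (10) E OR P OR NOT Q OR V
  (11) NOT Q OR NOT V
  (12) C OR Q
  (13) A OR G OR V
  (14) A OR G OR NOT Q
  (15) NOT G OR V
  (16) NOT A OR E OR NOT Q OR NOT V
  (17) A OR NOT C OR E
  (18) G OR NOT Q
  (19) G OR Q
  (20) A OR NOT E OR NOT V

P: False, C: True, E: True, G: True, V: True, A: True, Q: False

Set P = False.
Set C = True.
Set E = True.
Try G = False:
  (G OR NOT Q) forces Q = False.
  clause (G OR Q) is falsified — backtrack.
So G = True.
  then (NOT G OR V) forces V = True.
  then (A OR NOT E OR NOT V) forces A = True.
  then (NOT A OR NOT Q) forces Q = False.
All clauses satisfied.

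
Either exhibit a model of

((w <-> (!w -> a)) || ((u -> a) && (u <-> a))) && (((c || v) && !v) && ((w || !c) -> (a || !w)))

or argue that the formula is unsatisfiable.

w = True, a = True, v = False, c = True, u = True

  (w <-> (!w -> a)) || ((u -> a) && (u <-> a)) = True
    w <-> (!w -> a) = True
      !w -> a = True
        !w = False
    (u -> a) && (u <-> a) = True
      u -> a = True
      u <-> a = True
  ((c || v) && !v) && ((w || !c) -> (a || !w)) = True
    (c || v) && !v = True
      c || v = True
      !v = True
    (w || !c) -> (a || !w) = True
      w || !c = True
        !c = False
      a || !w = True
        !w = False
Both conjuncts True, so the formula holds.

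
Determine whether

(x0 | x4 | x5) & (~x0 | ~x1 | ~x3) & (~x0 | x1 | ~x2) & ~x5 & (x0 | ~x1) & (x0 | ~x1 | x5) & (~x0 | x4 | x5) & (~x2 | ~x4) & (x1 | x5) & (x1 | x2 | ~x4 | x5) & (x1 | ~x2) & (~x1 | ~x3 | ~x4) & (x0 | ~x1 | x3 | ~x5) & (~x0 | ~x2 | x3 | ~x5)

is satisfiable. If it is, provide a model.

x0 = True, x1 = True, x2 = False, x3 = False, x4 = True, x5 = False

Unit clause (~x5) forces x5 = False.
In (x1 | x5) only x1 is left, so x1 = True.
In (x0 | ~x1) only x0 is left, so x0 = True.
In (~x0 | x4 | x5) only x4 is left, so x4 = True.
In (~x2 | ~x4) only ~x2 is left, so x2 = False.
In (~x1 | ~x3 | ~x4) only ~x3 is left, so x3 = False.
All clauses satisfied.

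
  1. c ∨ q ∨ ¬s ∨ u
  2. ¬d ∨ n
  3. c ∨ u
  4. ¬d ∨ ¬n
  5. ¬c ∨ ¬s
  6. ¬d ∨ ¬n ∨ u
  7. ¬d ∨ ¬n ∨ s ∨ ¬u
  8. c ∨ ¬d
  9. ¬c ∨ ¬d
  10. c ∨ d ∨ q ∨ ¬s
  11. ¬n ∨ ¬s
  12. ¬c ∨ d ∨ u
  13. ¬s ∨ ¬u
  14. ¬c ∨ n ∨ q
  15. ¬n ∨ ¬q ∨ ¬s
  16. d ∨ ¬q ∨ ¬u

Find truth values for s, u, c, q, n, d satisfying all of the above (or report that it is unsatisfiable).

s: False; u: True; c: False; q: False; n: False; d: False

Set s = False.
Try u = False:
  (c ∨ u) forces c = True.
  (¬c ∨ ¬d) forces d = False.
  clause (¬c ∨ d ∨ u) is falsified — backtrack.
So u = True.
Set c = False.
  then (c ∨ ¬d) forces d = False.
  then (d ∨ ¬q ∨ ¬u) forces q = False.
Set n = False.
All clauses satisfied.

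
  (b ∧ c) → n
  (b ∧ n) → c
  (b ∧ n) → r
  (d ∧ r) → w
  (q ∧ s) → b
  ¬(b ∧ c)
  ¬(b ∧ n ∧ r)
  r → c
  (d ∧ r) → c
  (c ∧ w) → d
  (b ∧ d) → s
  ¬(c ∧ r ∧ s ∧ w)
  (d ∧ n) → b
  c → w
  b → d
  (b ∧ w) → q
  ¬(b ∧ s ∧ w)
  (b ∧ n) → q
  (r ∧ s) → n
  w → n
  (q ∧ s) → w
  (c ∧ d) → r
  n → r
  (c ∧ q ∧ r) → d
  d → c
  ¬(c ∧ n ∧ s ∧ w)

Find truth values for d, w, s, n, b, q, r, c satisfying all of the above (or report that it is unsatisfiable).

d: False, w: False, s: False, n: False, b: False, q: True, r: False, c: False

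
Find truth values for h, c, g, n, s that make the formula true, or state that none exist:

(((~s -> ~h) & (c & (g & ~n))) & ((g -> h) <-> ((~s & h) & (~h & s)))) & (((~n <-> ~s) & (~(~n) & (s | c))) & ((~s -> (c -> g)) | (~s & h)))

Case n = True: the conjunct ~n is False.
Case n = False: the conjunct ~(~n) becomes ~(~False) = False.
Both cases fail — unsatisfiable.

The formula is unsatisfiable.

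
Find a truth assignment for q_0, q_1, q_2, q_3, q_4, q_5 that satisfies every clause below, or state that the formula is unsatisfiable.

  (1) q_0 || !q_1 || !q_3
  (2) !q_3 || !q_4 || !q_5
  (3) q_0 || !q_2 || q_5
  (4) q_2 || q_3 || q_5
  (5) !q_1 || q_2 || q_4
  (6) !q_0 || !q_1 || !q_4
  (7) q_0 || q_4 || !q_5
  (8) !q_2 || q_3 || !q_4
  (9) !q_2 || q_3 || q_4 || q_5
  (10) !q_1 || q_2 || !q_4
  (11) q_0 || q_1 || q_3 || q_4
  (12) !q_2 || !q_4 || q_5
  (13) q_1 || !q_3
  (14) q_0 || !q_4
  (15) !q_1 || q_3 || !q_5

q_0 = True, q_1 = False, q_2 = False, q_3 = False, q_4 = False, q_5 = True

Set q_0 = True.
Set q_1 = False.
  then (q_1 || !q_3) forces q_3 = False.
Set q_2 = False.
  then (q_2 || q_3 || q_5) forces q_5 = True.
Set q_4 = False.
All clauses satisfied.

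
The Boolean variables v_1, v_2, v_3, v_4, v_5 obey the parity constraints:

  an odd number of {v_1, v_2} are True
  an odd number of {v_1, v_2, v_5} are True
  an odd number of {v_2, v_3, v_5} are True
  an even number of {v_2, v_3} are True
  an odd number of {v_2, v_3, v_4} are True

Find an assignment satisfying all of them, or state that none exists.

The formula is unsatisfiable.

Adding constraints 1, 2, 3, 4 mod 2: every variable appears an even number of times on the left, so the left side is 0.
But the right sides sum to 1 (mod 2). 0 ≠ 1 — the system is inconsistent.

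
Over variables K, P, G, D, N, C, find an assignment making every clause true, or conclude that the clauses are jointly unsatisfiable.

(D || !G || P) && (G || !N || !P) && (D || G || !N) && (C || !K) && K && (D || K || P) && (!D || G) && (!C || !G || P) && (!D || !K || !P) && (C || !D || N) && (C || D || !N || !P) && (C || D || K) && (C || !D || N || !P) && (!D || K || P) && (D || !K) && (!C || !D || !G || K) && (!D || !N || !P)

Unsatisfiable

Case K = True:
  (C || !K) forces C = True.
  (D || !K) forces D = True.
  (!D || G) forces G = True.
  (!C || !G || P) forces P = True.
  Clause (!D || !K || !P) is falsified — contradiction.
Case K = False:
  Clause (K) is falsified — contradiction.
Both cases fail, so the formula is unsatisfiable.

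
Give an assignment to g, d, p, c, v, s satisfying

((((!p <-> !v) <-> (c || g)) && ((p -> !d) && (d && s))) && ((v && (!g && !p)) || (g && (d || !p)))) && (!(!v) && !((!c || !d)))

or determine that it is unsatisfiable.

Case d = True: the formula simplifies to ((((!p <-> !v) <-> (c || g)) && (!p && s)) && ((v && (!g && !p)) || g)) && (!(!v) && !(!c)).
  v = True: simplifies to (((p <-> (c || g)) && (!p && s)) && ((!g && !p) || g)) && !(!c).
    c = True: simplifies to (p && (!p && s)) && ((!g && !p) || g).
      p = True: the conjunct !p is False.
      p = False: the conjunct p is False.
    c = False: the conjunct !(!c) becomes !(!False) = False.
  v = False: the conjunct !(!v) becomes !(!False) = False.
Case d = False: the conjunct d is False.
Both cases fail — unsatisfiable.

Unsatisfiable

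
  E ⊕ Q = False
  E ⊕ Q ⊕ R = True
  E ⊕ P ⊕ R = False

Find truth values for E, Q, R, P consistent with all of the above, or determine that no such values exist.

E=T; Q=T; R=T; P=F

E ⊕ Q = T ⊕ T = False ✓
E ⊕ Q ⊕ R = T ⊕ T ⊕ T = True ✓
E ⊕ P ⊕ R = T ⊕ F ⊕ T = False ✓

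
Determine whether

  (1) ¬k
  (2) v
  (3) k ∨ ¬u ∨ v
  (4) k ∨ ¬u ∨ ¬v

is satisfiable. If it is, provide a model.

Unit clause (¬k) forces k = False.
Unit clause (v) forces v = True.
In (k ∨ ¬u ∨ ¬v) only ¬u is left, so u = False.
All clauses satisfied.

v = True; u = False; k = False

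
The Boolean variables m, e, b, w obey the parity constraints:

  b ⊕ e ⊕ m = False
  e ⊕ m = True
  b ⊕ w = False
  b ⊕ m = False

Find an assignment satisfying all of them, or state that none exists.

m: True; e: False; b: True; w: True

b ⊕ e ⊕ m = T ⊕ F ⊕ T = False ✓
e ⊕ m = F ⊕ T = True ✓
b ⊕ w = T ⊕ T = False ✓
b ⊕ m = T ⊕ T = False ✓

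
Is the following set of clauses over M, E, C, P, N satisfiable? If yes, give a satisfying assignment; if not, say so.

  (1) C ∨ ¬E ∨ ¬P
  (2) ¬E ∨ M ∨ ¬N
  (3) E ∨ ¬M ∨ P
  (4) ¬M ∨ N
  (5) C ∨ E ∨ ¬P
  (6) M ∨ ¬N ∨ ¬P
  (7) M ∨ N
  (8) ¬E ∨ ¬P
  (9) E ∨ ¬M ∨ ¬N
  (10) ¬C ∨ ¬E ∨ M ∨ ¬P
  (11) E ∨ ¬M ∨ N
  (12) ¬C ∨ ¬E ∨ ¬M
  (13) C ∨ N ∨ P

M=F, E=F, C=F, P=F, N=T

Set M = False.
  then (M ∨ N) forces N = True.
  then (¬E ∨ M ∨ ¬N) forces E = False.
  then (M ∨ ¬N ∨ ¬P) forces P = False.
Set C = False.
All clauses satisfied.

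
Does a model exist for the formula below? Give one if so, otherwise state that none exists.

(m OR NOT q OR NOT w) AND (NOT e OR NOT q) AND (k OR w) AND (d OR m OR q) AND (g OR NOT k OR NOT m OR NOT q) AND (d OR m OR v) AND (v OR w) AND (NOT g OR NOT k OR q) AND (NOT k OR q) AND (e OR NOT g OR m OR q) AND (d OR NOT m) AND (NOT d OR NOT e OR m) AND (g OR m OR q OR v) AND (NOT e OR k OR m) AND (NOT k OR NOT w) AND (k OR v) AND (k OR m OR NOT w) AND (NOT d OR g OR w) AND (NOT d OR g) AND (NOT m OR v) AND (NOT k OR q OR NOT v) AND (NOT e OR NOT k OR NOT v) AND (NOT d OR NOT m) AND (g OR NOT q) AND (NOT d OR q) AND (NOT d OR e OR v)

Try k = False:
  (k OR w) forces w = True.
  (k OR v) forces v = True.
  (k OR m OR NOT w) forces m = True.
  (d OR NOT m) forces d = True.
  clause (NOT d OR NOT m) is falsified — backtrack.
So k = True.
  then (NOT k OR q) forces q = True.
  then (NOT k OR NOT w) forces w = False.
  then (g OR NOT q) forces g = True.
  then (NOT e OR NOT q) forces e = False.
  then (v OR w) forces v = True.
Set d = True.
  then (NOT d OR NOT m) forces m = False.
All clauses satisfied.

k = True, d = True, w = False, v = True, m = False, q = True, g = True, e = False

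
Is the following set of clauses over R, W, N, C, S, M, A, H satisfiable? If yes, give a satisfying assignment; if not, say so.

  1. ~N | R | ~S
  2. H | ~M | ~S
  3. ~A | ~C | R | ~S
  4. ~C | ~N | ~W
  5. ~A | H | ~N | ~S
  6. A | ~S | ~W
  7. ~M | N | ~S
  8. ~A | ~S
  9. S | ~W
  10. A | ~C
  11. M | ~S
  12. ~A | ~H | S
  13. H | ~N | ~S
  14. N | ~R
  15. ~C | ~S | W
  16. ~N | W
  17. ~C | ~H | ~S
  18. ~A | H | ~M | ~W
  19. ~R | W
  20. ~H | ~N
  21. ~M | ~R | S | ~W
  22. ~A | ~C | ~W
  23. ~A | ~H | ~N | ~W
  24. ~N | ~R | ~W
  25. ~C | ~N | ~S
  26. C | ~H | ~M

Set R = False.
Try W = True:
  (S | ~W) forces S = True.
  (~N | R | ~S) forces N = False.
  (A | ~S | ~W) forces A = True.
  clause (~A | ~S) is falsified — backtrack.
So W = False.
  then (~N | W) forces N = False.
Set C = True.
  then (A | ~C) forces A = True.
  then (~C | ~S | W) forces S = False.
  then (~A | ~H | S) forces H = False.
Set M = True.
All clauses satisfied.

R = False, W = False, N = False, C = True, S = False, M = True, A = True, H = False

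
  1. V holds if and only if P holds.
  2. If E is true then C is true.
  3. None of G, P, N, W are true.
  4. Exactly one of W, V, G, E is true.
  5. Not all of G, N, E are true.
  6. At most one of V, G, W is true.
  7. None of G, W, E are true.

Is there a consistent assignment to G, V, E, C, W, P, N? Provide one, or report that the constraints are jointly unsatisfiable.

The formula is unsatisfiable.

Case E = True:
  Constraint (7) is violated (E=T) — contradiction.
Case E = False:
  (3) forces G = False.
  (3) forces P = False.
  (1) with P=F forces V = False.
  (3) forces N = False.
  (3) forces W = False.
  Constraint (4) is violated (W=F, V=F, G=F, E=F) — contradiction.
Both cases fail — unsatisfiable.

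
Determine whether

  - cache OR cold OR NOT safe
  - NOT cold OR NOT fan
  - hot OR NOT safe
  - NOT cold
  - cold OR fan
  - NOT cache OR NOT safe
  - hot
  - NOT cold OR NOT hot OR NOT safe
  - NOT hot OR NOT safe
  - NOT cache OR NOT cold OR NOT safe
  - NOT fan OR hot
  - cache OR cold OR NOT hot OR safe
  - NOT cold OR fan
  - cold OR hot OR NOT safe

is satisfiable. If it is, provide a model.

cold = False; fan = True; cache = True; hot = True; safe = False

Unit clause (NOT cold) forces cold = False.
In (cold OR fan) only fan is left, so fan = True.
Unit clause (hot) forces hot = True.
In (NOT hot OR NOT safe) only NOT safe is left, so safe = False.
In (cache OR cold OR NOT hot OR safe) only cache is left, so cache = True.
All clauses satisfied.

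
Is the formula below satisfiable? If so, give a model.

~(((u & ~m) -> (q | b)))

q: False, b: False, u: True, m: False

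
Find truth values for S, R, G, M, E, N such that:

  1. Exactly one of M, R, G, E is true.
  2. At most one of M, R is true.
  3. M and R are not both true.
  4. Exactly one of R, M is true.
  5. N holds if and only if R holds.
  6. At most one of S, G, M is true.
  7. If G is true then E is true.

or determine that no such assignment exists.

S: False, R: True, G: False, M: False, E: False, N: True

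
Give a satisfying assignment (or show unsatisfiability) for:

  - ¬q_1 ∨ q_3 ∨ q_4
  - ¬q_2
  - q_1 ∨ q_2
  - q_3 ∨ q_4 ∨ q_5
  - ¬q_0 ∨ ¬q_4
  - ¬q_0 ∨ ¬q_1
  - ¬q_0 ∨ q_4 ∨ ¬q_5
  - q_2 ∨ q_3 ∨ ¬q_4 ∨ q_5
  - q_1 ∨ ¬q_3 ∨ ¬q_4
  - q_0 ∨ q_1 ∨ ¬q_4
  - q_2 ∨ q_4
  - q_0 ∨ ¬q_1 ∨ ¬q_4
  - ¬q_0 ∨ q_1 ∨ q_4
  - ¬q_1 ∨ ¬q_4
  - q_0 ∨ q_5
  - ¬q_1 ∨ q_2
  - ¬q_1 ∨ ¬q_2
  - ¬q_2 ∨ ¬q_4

Case q_2 = True:
  Clause (¬q_2) is falsified — contradiction.
Case q_2 = False:
  (q_1 ∨ q_2) forces q_1 = True.
  Clause (¬q_1 ∨ q_2) is falsified — contradiction.
Both cases fail, so the formula is unsatisfiable.

The formula is unsatisfiable.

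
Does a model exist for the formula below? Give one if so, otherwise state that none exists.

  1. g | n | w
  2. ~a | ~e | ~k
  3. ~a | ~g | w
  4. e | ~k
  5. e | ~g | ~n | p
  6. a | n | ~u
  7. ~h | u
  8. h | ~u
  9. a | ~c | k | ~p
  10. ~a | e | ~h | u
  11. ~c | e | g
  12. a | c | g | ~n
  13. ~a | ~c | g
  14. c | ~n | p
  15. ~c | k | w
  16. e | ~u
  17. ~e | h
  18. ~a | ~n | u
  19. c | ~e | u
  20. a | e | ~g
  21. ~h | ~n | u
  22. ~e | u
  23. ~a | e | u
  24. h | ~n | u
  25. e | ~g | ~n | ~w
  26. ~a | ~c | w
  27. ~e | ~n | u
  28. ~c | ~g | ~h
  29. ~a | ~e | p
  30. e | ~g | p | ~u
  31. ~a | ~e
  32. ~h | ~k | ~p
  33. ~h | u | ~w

h: True; g: False; w: True; e: True; a: False; p: False; c: True; u: True; k: True; n: True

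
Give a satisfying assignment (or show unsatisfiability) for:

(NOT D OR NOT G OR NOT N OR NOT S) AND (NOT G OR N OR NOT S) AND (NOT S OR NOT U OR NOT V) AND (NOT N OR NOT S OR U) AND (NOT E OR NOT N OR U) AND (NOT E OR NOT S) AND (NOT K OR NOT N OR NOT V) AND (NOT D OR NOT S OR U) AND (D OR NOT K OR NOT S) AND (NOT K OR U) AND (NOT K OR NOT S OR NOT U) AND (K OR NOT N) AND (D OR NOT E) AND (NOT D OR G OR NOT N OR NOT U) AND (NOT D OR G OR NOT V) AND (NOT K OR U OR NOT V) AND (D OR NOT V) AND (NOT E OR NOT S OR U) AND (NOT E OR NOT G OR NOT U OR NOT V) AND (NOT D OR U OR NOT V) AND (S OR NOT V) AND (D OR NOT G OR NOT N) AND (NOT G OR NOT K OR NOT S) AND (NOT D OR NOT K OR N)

Set K = False.
  then (K OR NOT N) forces N = False.
Set E = False.
Set G = True.
  then (NOT G OR N OR NOT S) forces S = False.
  then (S OR NOT V) forces V = False.
Set D = True.
Set U = True.
All clauses satisfied.

K = False; E = False; G = True; S = False; D = True; V = False; U = True; N = False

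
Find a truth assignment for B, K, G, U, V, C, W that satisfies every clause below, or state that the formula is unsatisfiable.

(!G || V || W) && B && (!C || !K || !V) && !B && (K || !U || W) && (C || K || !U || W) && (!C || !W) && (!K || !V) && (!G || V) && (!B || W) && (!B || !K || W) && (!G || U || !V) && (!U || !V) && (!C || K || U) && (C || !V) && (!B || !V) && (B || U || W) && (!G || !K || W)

Case B = True:
  Clause (!B) is falsified — contradiction.
Case B = False:
  Clause (B) is falsified — contradiction.
Both cases fail, so the formula is unsatisfiable.

No satisfying assignment exists.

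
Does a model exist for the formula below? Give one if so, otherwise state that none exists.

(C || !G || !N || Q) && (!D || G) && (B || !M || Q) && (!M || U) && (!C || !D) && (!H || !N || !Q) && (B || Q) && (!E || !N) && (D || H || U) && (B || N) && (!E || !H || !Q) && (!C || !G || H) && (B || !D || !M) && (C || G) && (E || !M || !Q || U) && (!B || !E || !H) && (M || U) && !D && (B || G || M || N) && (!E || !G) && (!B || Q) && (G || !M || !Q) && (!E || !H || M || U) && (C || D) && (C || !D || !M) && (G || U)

C = True, E = False, H = False, Q = True, M = False, D = False, G = False, U = True, N = False, B = True

Unit clause (!D) forces D = False.
In (C || D) only C is left, so C = True.
Set E = False.
Set H = False.
  then (D || H || U) forces U = True.
  then (!C || !G || H) forces G = False.
Try Q = False:
  (B || Q) forces B = True.
  clause (!B || Q) is falsified — backtrack.
So Q = True.
  then (G || !M || !Q) forces M = False.
Set N = False.
  then (B || N) forces B = True.
All clauses satisfied.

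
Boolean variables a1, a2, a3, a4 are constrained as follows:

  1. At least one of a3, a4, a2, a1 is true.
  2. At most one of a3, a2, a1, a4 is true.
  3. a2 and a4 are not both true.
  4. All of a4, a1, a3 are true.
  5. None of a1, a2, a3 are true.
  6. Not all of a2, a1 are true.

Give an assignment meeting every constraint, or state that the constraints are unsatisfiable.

The formula is unsatisfiable.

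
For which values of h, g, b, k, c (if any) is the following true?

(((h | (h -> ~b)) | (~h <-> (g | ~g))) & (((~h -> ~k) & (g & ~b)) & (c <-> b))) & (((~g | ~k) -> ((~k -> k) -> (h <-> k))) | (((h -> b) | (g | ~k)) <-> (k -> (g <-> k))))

h=T; g=T; b=F; k=F; c=F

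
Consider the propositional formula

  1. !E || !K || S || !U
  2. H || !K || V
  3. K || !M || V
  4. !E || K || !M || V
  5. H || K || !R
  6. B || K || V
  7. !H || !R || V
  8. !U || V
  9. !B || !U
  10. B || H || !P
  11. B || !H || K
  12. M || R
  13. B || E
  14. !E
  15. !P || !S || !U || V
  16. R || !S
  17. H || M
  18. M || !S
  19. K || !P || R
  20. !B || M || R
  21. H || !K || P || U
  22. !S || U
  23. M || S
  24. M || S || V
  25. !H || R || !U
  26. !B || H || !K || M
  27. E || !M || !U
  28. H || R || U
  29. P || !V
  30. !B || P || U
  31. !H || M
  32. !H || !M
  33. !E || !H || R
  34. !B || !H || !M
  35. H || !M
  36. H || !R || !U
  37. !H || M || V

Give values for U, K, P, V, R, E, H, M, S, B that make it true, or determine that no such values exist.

Case E = True:
  Clause (!E) is falsified — contradiction.
Case E = False:
  (B || E) forces B = True.
  (!B || !U) forces U = False.
  (!S || U) forces S = False.
  (M || S) forces M = True.
  (!B || P || U) forces P = True.
  (!H || !M) forces H = False.
  Clause (H || !M) is falsified — contradiction.
Both cases fail, so the formula is unsatisfiable.

No satisfying assignment exists.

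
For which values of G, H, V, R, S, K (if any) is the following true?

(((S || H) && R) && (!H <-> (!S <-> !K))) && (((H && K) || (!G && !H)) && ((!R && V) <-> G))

G: False; H: False; V: False; R: True; S: True; K: True

  ((S || H) && R) && (!H <-> (!S <-> !K)) = True
    (S || H) && R = True
      S || H = True
    !H <-> (!S <-> !K) = True
      !H = True
      !S <-> !K = True
        !S = False
        !K = False
  ((H && K) || (!G && !H)) && ((!R && V) <-> G) = True
    (H && K) || (!G && !H) = True
      H && K = False
      !G && !H = True
        !G = True
        !H = True
    (!R && V) <-> G = True
      !R && V = False
        !R = False
Both conjuncts True, so the formula holds.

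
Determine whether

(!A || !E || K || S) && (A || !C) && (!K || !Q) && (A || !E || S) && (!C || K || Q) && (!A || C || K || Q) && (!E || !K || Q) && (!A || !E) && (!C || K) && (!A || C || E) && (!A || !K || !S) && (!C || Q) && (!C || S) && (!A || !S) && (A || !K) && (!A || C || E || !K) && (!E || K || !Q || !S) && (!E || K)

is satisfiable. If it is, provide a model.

Try K = True:
  (!K || !Q) forces Q = False.
  (!E || !K || Q) forces E = False.
  (!C || Q) forces C = False.
  (!A || C || E) forces A = False.
  clause (A || !K) is falsified — backtrack.
So K = False.
  then (!C || K) forces C = False.
  then (!E || K) forces E = False.
  then (!A || C || E) forces A = False.
Set Q = False.
Set S = False.
All clauses satisfied.

K = False, A = False, Q = False, S = False, C = False, E = False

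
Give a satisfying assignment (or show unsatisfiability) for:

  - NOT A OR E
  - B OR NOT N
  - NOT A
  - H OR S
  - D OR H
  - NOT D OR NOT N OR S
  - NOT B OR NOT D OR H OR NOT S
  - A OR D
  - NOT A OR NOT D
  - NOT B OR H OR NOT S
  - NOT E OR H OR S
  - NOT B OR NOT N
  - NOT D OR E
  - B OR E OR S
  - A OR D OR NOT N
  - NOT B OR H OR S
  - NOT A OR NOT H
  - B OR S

D = True, B = True, E = True, H = True, A = False, S = False, N = False

Unit clause (NOT A) forces A = False.
In (A OR D) only D is left, so D = True.
In (NOT D OR E) only E is left, so E = True.
Set B = True.
  then (NOT B OR NOT N) forces N = False.
Try H = False:
  (H OR S) forces S = True.
  clause (NOT B OR NOT D OR H OR NOT S) is falsified — backtrack.
So H = True.
Set S = False.
All clauses satisfied.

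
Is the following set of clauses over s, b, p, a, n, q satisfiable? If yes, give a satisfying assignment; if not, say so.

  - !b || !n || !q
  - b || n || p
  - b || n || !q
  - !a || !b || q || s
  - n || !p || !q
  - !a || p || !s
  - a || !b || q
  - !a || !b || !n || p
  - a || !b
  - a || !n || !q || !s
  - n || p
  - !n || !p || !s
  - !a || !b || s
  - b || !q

s = True, b = False, p = True, a = False, n = False, q = False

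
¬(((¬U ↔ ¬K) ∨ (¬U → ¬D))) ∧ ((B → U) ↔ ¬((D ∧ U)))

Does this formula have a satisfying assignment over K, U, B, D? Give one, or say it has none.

K: True; U: False; B: False; D: True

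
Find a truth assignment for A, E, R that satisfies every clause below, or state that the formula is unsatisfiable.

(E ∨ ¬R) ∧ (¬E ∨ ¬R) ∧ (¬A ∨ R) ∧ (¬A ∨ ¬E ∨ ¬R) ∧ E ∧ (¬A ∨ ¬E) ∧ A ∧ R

Case E = True:
  (¬E ∨ ¬R) forces R = False.
  Clause (R) is falsified — contradiction.
Case E = False:
  Clause (E) is falsified — contradiction.
Both cases fail, so the formula is unsatisfiable.

The formula is unsatisfiable.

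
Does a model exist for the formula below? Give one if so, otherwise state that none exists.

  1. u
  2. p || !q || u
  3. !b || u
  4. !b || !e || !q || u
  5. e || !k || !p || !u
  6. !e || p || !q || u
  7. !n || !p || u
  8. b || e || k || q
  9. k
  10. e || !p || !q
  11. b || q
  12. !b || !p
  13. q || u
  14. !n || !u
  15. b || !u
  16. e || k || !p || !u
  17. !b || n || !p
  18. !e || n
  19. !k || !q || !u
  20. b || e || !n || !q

q = False; k = True; u = True; e = False; n = False; b = True; p = False

Unit clause (u) forces u = True.
Unit clause (k) forces k = True.
In (!n || !u) only !n is left, so n = False.
In (b || !u) only b is left, so b = True.
In (!b || n || !p) only !p is left, so p = False.
In (!e || n) only !e is left, so e = False.
In (!k || !q || !u) only !q is left, so q = False.
All clauses satisfied.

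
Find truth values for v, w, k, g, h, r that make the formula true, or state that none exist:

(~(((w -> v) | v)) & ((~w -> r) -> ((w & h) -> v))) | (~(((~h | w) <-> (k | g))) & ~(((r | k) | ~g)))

v = False, w = False, k = False, g = True, h = True, r = False

  (~(((w -> v) | v)) & ((~w -> r) -> ((w & h) -> v))) | (~(((~h | w) <-> (k | g))) & ~(((r | k) | ~g))) = True
    ~(((w -> v) | v)) & ((~w -> r) -> ((w & h) -> v)) = False
      ~(((w -> v) | v)) = False
        (w -> v) | v = True
          w -> v = True
      (~w -> r) -> ((w & h) -> v) = True
        ~w -> r = False
          ~w = True
        (w & h) -> v = True
          w & h = False
    ~(((~h | w) <-> (k | g))) & ~(((r | k) | ~g)) = True
      ~(((~h | w) <-> (k | g))) = True
        (~h | w) <-> (k | g) = False
          ~h | w = False
            ~h = False
          k | g = True
      ~(((r | k) | ~g)) = True
        (r | k) | ~g = False
          r | k = False
          ~g = False
The formula evaluates to True.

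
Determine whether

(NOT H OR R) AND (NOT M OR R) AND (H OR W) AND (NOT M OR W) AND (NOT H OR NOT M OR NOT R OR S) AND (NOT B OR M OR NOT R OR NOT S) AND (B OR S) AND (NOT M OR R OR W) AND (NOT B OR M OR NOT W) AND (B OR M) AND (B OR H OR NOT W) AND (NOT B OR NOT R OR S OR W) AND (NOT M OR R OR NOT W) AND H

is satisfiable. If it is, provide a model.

B = False; S = True; M = True; W = True; R = True; H = True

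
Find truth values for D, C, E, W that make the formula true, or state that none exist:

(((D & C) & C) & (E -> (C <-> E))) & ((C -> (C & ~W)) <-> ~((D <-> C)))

D: True, C: True, E: False, W: True

  ((D & C) & C) & (E -> (C <-> E)) = True
    (D & C) & C = True
      D & C = True
    E -> (C <-> E) = True
      C <-> E = False
  (C -> (C & ~W)) <-> ~((D <-> C)) = True
    C -> (C & ~W) = False
      C & ~W = False
        ~W = False
    ~((D <-> C)) = False
      D <-> C = True
Both conjuncts True, so the formula holds.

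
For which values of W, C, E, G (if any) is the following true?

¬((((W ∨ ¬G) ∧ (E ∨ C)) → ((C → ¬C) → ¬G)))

W=T, C=F, E=T, G=T

  ¬((((W ∨ ¬G) ∧ (E ∨ C)) → ((C → ¬C) → ¬G))) = True
    ((W ∨ ¬G) ∧ (E ∨ C)) → ((C → ¬C) → ¬G) = False
      (W ∨ ¬G) ∧ (E ∨ C) = True
        W ∨ ¬G = True
          ¬G = False
        E ∨ C = True
      (C → ¬C) → ¬G = False
        C → ¬C = True
          ¬C = True
        ¬G = False
The formula evaluates to True.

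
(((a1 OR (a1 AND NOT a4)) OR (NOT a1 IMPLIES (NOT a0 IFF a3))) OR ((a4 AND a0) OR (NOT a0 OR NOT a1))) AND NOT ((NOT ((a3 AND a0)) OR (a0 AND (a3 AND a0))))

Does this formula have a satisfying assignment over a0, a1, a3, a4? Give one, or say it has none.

The conjunct NOT ((NOT ((a3 AND a0)) OR (a0 AND (a3 AND a0)))) is unsatisfiable on its own:
  a0=F, a3=F: evaluates to False.
  a0=F, a3=T: evaluates to False.
  a0=T, a3=F: evaluates to False.
  a0=T, a3=T: evaluates to False.
So the whole conjunction is unsatisfiable.

Unsatisfiable — no assignment works.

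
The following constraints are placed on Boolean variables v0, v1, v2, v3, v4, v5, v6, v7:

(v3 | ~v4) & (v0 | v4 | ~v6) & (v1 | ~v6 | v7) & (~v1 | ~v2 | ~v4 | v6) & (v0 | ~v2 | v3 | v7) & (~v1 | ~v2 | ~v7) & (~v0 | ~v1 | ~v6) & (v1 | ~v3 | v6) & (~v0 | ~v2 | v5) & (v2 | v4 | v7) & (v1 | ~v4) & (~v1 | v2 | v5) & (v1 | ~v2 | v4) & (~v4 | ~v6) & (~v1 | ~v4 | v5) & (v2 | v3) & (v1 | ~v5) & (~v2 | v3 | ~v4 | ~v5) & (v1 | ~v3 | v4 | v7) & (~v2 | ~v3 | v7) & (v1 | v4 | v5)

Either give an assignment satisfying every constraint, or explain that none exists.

v0: True, v1: True, v2: False, v3: True, v4: False, v5: True, v6: False, v7: True

Set v0 = True.
Set v1 = True.
  then (~v0 | ~v1 | ~v6) forces v6 = False.
Set v2 = False.
  then (~v1 | v2 | v5) forces v5 = True.
  then (v2 | v3) forces v3 = True.
Set v4 = False.
  then (v2 | v4 | v7) forces v7 = True.
All clauses satisfied.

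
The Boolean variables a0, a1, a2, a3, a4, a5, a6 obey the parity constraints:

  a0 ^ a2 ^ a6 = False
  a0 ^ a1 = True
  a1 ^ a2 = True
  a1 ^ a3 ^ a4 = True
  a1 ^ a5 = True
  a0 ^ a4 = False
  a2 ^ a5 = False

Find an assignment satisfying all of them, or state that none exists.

a0 = True, a1 = False, a2 = True, a3 = False, a4 = True, a5 = True, a6 = False

a0 ^ a2 ^ a6 = T ^ T ^ F = False ✓
a0 ^ a1 = T ^ F = True ✓
a1 ^ a2 = F ^ T = True ✓
a1 ^ a3 ^ a4 = F ^ F ^ T = True ✓
a1 ^ a5 = F ^ T = True ✓
a0 ^ a4 = T ^ T = False ✓
a2 ^ a5 = T ^ T = False ✓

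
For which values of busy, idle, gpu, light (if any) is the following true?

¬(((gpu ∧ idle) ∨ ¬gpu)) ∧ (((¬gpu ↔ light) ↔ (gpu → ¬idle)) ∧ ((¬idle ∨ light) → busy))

busy = True, idle = False, gpu = True, light = False

  ¬(((gpu ∧ idle) ∨ ¬gpu)) = True
    (gpu ∧ idle) ∨ ¬gpu = False
      gpu ∧ idle = False
      ¬gpu = False
  ((¬gpu ↔ light) ↔ (gpu → ¬idle)) ∧ ((¬idle ∨ light) → busy) = True
    (¬gpu ↔ light) ↔ (gpu → ¬idle) = True
      ¬gpu ↔ light = True
        ¬gpu = False
      gpu → ¬idle = True
        ¬idle = True
    (¬idle ∨ light) → busy = True
      ¬idle ∨ light = True
        ¬idle = True
Both conjuncts True, so the formula holds.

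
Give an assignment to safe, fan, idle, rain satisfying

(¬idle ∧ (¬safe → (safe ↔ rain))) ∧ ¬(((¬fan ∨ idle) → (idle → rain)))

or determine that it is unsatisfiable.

Case idle = True: the conjunct ¬idle is False.
Case idle = False: the conjunct ¬(((¬fan ∨ idle) → (idle → rain))) becomes ¬((¬fan → True)) = False.
Both cases fail — unsatisfiable.

Unsatisfiable — no assignment works.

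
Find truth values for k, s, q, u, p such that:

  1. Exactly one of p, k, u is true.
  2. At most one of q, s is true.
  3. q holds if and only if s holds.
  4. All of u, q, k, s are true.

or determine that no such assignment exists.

Case s = True:
  (2) with s=T forces q = False.
  Constraint (3) is violated (q=F, s=T) — contradiction.
Case s = False:
  Constraint (4) is violated (s=F) — contradiction.
Both cases fail — unsatisfiable.

UNSATISFIABLE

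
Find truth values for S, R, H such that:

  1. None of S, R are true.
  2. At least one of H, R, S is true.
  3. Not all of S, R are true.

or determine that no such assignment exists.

S: False; R: False; H: True

  (1) {S, R}: 0 true — none ✓
  (2) {H, R, S}: 1 true — at least one ✓
  (3) {S, R}: 0/2 true — not all ✓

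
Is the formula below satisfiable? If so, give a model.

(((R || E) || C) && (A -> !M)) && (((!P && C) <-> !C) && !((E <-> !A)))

E = False, A = False, P = True, R = False, C = True, M = False

  ((R || E) || C) && (A -> !M) = True
    (R || E) || C = True
      R || E = False
    A -> !M = True
      !M = True
  ((!P && C) <-> !C) && !((E <-> !A)) = True
    (!P && C) <-> !C = True
      !P && C = False
        !P = False
      !C = False
    !((E <-> !A)) = True
      E <-> !A = False
        !A = True
Both conjuncts True, so the formula holds.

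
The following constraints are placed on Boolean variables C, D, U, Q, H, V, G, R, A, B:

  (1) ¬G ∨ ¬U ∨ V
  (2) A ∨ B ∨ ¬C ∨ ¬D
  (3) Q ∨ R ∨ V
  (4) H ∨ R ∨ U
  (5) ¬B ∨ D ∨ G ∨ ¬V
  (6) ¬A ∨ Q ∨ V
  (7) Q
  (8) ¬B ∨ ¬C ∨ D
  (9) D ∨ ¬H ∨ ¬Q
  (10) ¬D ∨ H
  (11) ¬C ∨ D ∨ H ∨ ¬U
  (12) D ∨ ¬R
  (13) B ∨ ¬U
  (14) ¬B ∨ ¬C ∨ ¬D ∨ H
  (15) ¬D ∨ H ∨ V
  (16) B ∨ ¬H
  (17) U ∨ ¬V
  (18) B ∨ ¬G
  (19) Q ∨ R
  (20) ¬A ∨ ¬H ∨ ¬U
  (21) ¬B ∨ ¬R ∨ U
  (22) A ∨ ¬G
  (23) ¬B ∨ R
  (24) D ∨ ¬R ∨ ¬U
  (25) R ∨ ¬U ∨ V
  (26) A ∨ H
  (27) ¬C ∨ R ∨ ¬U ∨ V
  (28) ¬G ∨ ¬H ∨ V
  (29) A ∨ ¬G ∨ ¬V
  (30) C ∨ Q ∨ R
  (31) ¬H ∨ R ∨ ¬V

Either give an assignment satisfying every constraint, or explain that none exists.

Unit clause (Q) forces Q = True.
Set C = False.
Try D = False:
  (D ∨ ¬H ∨ ¬Q) forces H = False.
  (D ∨ ¬R) forces R = False.
  (H ∨ R ∨ U) forces U = True.
  (B ∨ ¬U) forces B = True.
  clause (¬B ∨ R) is falsified — backtrack.
So D = True.
  then (¬D ∨ H) forces H = True.
  then (B ∨ ¬H) forces B = True.
  then (¬B ∨ R) forces R = True.
  then (¬B ∨ ¬R ∨ U) forces U = True.
  then (¬A ∨ ¬H ∨ ¬U) forces A = False.
  then (A ∨ ¬G) forces G = False.
Set V = True.
All clauses satisfied.

C=F, D=T, U=T, Q=T, H=T, V=T, G=F, R=T, A=F, B=T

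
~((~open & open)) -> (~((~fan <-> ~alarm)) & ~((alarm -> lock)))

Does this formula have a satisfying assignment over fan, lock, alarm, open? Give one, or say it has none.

fan = False, lock = False, alarm = True, open = True

  ~((~open & open)) -> (~((~fan <-> ~alarm)) & ~((alarm -> lock))) = True
    ~((~open & open)) = True
      ~open & open = False
        ~open = False
    ~((~fan <-> ~alarm)) & ~((alarm -> lock)) = True
      ~((~fan <-> ~alarm)) = True
        ~fan <-> ~alarm = False
          ~fan = True
          ~alarm = False
      ~((alarm -> lock)) = True
        alarm -> lock = False
The formula evaluates to True.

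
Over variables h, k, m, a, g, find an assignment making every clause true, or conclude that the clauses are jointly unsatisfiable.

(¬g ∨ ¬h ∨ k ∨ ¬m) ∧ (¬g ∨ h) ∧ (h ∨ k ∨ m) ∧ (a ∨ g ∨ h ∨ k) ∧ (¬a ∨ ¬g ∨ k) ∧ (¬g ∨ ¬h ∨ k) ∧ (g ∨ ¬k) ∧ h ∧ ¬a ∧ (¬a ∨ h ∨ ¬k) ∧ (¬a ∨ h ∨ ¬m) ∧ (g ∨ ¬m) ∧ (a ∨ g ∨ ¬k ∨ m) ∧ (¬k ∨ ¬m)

Unit clause (h) forces h = True.
Unit clause (¬a) forces a = False.
Set k = True.
  then (g ∨ ¬k) forces g = True.
  then (¬k ∨ ¬m) forces m = False.
All clauses satisfied.

h = True, k = True, m = False, a = False, g = True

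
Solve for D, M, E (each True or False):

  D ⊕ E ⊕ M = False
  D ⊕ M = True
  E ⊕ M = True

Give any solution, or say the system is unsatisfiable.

D = True, M = False, E = True

D ⊕ E ⊕ M = T ⊕ T ⊕ F = False ✓
D ⊕ M = T ⊕ F = True ✓
E ⊕ M = T ⊕ F = True ✓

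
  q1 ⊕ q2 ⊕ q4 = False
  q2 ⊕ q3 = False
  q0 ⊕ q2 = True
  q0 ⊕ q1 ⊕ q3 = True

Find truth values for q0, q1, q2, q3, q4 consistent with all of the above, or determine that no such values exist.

q0: True; q1: False; q2: False; q3: False; q4: False

q1 ⊕ q2 ⊕ q4 = F ⊕ F ⊕ F = False ✓
q2 ⊕ q3 = F ⊕ F = False ✓
q0 ⊕ q2 = T ⊕ F = True ✓
q0 ⊕ q1 ⊕ q3 = T ⊕ F ⊕ F = True ✓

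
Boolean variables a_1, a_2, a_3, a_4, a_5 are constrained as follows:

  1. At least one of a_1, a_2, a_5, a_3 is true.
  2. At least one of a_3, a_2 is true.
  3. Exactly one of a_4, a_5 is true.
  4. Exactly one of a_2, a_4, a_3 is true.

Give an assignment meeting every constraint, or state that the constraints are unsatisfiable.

a_1=T, a_2=F, a_3=T, a_4=F, a_5=T

  (1) {a_1, a_2, a_5, a_3}: 3 true — at least one ✓
  (2) {a_3, a_2}: 1 true — at least one ✓
  (3) {a_4, a_5}: 1 true — exactly one ✓
  (4) {a_2, a_4, a_3}: 1 true — exactly one ✓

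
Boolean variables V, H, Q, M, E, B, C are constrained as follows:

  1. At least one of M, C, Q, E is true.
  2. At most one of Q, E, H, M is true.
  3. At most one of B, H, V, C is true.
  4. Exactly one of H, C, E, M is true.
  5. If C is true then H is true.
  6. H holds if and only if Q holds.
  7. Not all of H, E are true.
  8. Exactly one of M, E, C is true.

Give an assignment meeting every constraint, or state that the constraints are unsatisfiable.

V = False, H = False, Q = False, M = True, E = False, B = True, C = False

  (1) {M, C, Q, E}: 1 true — at least one ✓
  (2) {Q, E, H, M}: 1 true — at most one ✓
  (3) {B, H, V, C}: 1 true — at most one ✓
  (4) {H, C, E, M}: 1 true — exactly one ✓
  (5) C=F ⇒ H: vacuous ✓
  (6) H=F, Q=F — same ✓
  (7) {H, E}: 0/2 true — not all ✓
  (8) {M, E, C}: 1 true — exactly one ✓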